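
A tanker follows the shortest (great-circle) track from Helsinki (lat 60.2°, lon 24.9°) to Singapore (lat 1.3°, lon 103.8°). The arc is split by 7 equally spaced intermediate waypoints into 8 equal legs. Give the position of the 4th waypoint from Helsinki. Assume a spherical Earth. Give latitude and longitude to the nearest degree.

≈ lat 37°, lon 80°

Convert each endpoint to a unit vector on the sphere (x = cos φ cos λ, y = cos φ sin λ, z = sin φ).
The central angle between the endpoints is δ = arccos(p₁·p₂) ≈ 1.455 rad (83.4°).
Interpolate at f = 4/8 with slerp weights a = sin((1−f)δ)/sin δ ≈ 0.670, b = sin(fδ)/sin δ ≈ 0.670.
p = a·p₁ + b·p₂ ≈ (0.142, 0.790, 0.596); φ = arcsin(p_z) ≈ 36.60°, λ = atan2(p_y, p_x) ≈ 79.80°.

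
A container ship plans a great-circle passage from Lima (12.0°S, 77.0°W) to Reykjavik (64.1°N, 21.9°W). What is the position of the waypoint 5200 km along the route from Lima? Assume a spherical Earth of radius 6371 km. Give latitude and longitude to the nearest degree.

Write both endpoints as unit vectors p₁, p₂ with components (cos φ cos λ, cos φ sin λ, sin φ).
The central angle between the endpoints is δ = arccos(p₁·p₂) ≈ 1.513 rad (86.7°). The total great-circle distance is δ·R ≈ 1.513 × 6371 ≈ 9641 km, so the target fraction is f = 5200/9641 ≈ 0.539.
Interpolate at f ≈ 0.539 with slerp weights a = sin((1−f)δ)/sin δ ≈ 0.643, b = sin(fδ)/sin δ ≈ 0.730.
p = a·p₁ + b·p₂ ≈ (0.437, -0.732, 0.523); φ = arcsin(p_z) ≈ 31.52°, λ = atan2(p_y, p_x) ≈ -59.14°.

≈ 32°N, 59°W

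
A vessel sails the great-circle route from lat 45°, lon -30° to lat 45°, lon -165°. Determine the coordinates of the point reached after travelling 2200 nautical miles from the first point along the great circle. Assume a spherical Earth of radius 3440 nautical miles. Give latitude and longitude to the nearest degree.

≈ lat 69°, lon -86°

Write both endpoints as unit vectors p₁, p₂ with components (cos φ cos λ, cos φ sin λ, sin φ).
The central angle between the endpoints is δ = arccos(p₁·p₂) ≈ 1.424 rad (81.6°). The total great-circle distance is δ·R ≈ 1.424 × 3440 ≈ 4898 nmi, so the target fraction is f = 2200/4898 ≈ 0.449.
Interpolate at f ≈ 0.449 with slerp weights a = sin((1−f)δ)/sin δ ≈ 0.714, b = sin(fδ)/sin δ ≈ 0.603.
p = a·p₁ + b·p₂ ≈ (0.025, -0.363, 0.932); φ = arcsin(p_z) ≈ 68.67°, λ = atan2(p_y, p_x) ≈ -86.03°.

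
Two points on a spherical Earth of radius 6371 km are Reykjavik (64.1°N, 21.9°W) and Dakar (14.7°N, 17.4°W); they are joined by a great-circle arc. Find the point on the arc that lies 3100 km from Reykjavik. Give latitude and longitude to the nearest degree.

Convert each endpoint to a unit vector on the sphere (x = cos φ cos λ, y = cos φ sin λ, z = sin φ).
The central angle between the endpoints is δ = arccos(p₁·p₂) ≈ 0.864 rad (49.5°). The total great-circle distance is δ·R ≈ 0.864 × 6371 ≈ 5504 km, so the target fraction is f = 3100/5504 ≈ 0.563.
Interpolate at f ≈ 0.563 with slerp weights a = sin((1−f)δ)/sin δ ≈ 0.485, b = sin(fδ)/sin δ ≈ 0.615.
p = a·p₁ + b·p₂ ≈ (0.764, -0.257, 0.592); φ = arcsin(p_z) ≈ 36.29°, λ = atan2(p_y, p_x) ≈ -18.58°.

≈ (36°N, 19°W)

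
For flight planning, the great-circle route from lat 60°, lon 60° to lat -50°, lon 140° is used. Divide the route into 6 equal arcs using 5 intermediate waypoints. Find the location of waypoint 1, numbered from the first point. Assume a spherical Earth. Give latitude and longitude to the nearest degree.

≈ lat 44°, lon 84°

Convert each endpoint to a unit vector on the sphere (x = cos φ cos λ, y = cos φ sin λ, z = sin φ).
The central angle between the endpoints is δ = arccos(p₁·p₂) ≈ 2.224 rad (127.4°).
Interpolate at f = 1/6 with slerp weights a = sin((1−f)δ)/sin δ ≈ 1.209, b = sin(fδ)/sin δ ≈ 0.456.
p = a·p₁ + b·p₂ ≈ (0.078, 0.712, 0.698); φ = arcsin(p_z) ≈ 44.25°, λ = atan2(p_y, p_x) ≈ 83.77°.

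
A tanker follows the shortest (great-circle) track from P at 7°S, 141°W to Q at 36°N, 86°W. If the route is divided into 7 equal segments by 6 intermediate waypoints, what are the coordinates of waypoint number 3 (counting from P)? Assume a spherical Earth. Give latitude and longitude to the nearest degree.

≈ 13°N, 120°W

The haversine formula gives a central angle δ ≈ 1.171 rad (67.1°) between the endpoints.
Interpolate at f = 3/7 with slerp weights a = sin((1−f)δ)/sin δ ≈ 0.673, b = sin(fδ)/sin δ ≈ 0.522.
p = a·p₁ + b·p₂ ≈ (-0.490, -0.842, 0.225); φ = arcsin(p_z) ≈ 13.00°, λ = atan2(p_y, p_x) ≈ -120.19°.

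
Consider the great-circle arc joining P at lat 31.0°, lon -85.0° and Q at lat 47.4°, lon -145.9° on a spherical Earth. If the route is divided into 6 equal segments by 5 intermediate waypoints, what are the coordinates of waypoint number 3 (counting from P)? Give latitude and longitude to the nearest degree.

≈ lat 43°, lon -111°

Convert each endpoint to a unit vector on the sphere (x = cos φ cos λ, y = cos φ sin λ, z = sin φ).
The central angle between the endpoints is δ = arccos(p₁·p₂) ≈ 0.848 rad (48.6°).
Interpolate at f = 3/6 with slerp weights a = sin((1−f)δ)/sin δ ≈ 0.549, b = sin(fδ)/sin δ ≈ 0.549.
p = a·p₁ + b·p₂ ≈ (-0.267, -0.677, 0.686); φ = arcsin(p_z) ≈ 43.34°, λ = atan2(p_y, p_x) ≈ -111.50°.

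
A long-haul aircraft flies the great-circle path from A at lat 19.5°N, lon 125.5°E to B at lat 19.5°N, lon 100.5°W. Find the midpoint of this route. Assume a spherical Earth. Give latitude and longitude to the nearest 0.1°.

Write both endpoints as unit vectors p₁, p₂ with components (cos φ cos λ, cos φ sin λ, sin φ).
The central angle between the endpoints is δ = arccos(p₁·p₂) ≈ 2.101 rad (120.4°).
Interpolate at f = 1/2 with slerp weights a = sin((1−f)δ)/sin δ ≈ 1.006, b = sin(fδ)/sin δ ≈ 1.006.
p = a·p₁ + b·p₂ ≈ (-0.723, -0.160, 0.672); φ = arcsin(p_z) ≈ 42.19°, λ = atan2(p_y, p_x) ≈ -167.50°.

≈ lat 42.2°N, lon 167.5°W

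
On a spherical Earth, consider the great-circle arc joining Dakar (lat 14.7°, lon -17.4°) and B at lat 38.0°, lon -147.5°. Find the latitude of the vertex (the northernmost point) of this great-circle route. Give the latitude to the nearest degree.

The great circle lies in the plane with unit normal n̂ = (p₁ × p₂)/|p₁ × p₂|.
Here n̂_z ≈ -0.619; the vertex latitude is φ_max = arccos|n̂_z| ≈ 51.8°.
Check via Clairaut: cos φ_max = |cos φ₁| · sin C = cos(14.7°)·sin(39.8°) ≈ 0.619, again giving ≈ 51.8°.

≈ 52°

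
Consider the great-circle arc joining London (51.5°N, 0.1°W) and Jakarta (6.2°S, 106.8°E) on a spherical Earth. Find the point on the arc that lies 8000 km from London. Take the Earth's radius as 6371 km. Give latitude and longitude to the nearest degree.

The haversine formula gives a central angle δ ≈ 1.838 rad (105.3°) between the endpoints. The total great-circle distance is δ·R ≈ 1.838 × 6371 ≈ 11712 km, so the target fraction is f = 8000/11712 ≈ 0.683.
Interpolate at f ≈ 0.683 with slerp weights a = sin((1−f)δ)/sin δ ≈ 0.571, b = sin(fδ)/sin δ ≈ 0.986.
p = a·p₁ + b·p₂ ≈ (0.072, 0.938, 0.340); φ = arcsin(p_z) ≈ 19.88°, λ = atan2(p_y, p_x) ≈ 85.61°.

≈ (20°N, 86°E)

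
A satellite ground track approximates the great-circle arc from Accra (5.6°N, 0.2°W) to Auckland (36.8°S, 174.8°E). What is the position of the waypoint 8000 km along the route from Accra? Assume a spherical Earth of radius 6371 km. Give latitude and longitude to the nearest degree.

≈ (65°S, 17°E)

Convert each endpoint to a unit vector on the sphere (x = cos φ cos λ, y = cos φ sin λ, z = sin φ).
The central angle between the endpoints is δ = arccos(p₁·p₂) ≈ 2.591 rad (148.5°). The total great-circle distance is δ·R ≈ 2.591 × 6371 ≈ 16509 km, so the target fraction is f = 8000/16509 ≈ 0.485.
Interpolate at f ≈ 0.485 with slerp weights a = sin((1−f)δ)/sin δ ≈ 1.859, b = sin(fδ)/sin δ ≈ 1.818.
p = a·p₁ + b·p₂ ≈ (0.401, 0.125, -0.908); φ = arcsin(p_z) ≈ -65.17°, λ = atan2(p_y, p_x) ≈ 17.38°.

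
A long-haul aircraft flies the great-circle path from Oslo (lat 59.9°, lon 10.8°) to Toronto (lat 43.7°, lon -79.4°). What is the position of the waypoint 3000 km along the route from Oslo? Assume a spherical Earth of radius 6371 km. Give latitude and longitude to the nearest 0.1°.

≈ lat 60.4°, lon -45.1°

The haversine formula gives a central angle δ ≈ 0.932 rad (53.4°) between the endpoints. The total great-circle distance is δ·R ≈ 0.932 × 6371 ≈ 5936 km, so the target fraction is f = 3000/5936 ≈ 0.505.
Interpolate at f ≈ 0.505 with slerp weights a = sin((1−f)δ)/sin δ ≈ 0.554, b = sin(fδ)/sin δ ≈ 0.565.
p = a·p₁ + b·p₂ ≈ (0.348, -0.350, 0.870); φ = arcsin(p_z) ≈ 60.44°, λ = atan2(p_y, p_x) ≈ -45.12°.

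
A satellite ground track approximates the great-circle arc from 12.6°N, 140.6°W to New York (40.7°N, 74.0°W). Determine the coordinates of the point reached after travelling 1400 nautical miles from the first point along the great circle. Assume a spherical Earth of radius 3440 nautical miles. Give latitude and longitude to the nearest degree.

Write both endpoints as unit vectors p₁, p₂ with components (cos φ cos λ, cos φ sin λ, sin φ).
The central angle between the endpoints is δ = arccos(p₁·p₂) ≈ 1.120 rad (64.1°). The total great-circle distance is δ·R ≈ 1.120 × 3440 ≈ 3851 nmi, so the target fraction is f = 1400/3851 ≈ 0.364.
Interpolate at f ≈ 0.364 with slerp weights a = sin((1−f)δ)/sin δ ≈ 0.727, b = sin(fδ)/sin δ ≈ 0.440.
p = a·p₁ + b·p₂ ≈ (-0.456, -0.771, 0.445); φ = arcsin(p_z) ≈ 26.44°, λ = atan2(p_y, p_x) ≈ -120.61°.

≈ 26°N, 121°W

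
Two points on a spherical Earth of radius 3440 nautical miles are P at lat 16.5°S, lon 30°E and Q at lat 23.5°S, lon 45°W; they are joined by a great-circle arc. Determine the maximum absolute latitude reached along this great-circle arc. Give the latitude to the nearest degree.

The great circle lies in the plane with unit normal n̂ = (p₁ × p₂)/|p₁ × p₂|.
Here n̂_z ≈ -0.903; the vertex latitude is φ_max = arccos|n̂_z| ≈ 25.4°.

≈ 25°S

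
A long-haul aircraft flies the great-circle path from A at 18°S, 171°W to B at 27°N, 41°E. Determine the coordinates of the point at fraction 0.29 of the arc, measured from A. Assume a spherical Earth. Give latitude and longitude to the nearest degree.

≈ 2°N, 150°E

From cos δ = sin φ₁ sin φ₂ + cos φ₁ cos φ₂ cos Δλ, the central angle is δ ≈ 2.604 rad (149.2°).
Interpolate at f = 0.29 with slerp weights a = sin((1−f)δ)/sin δ ≈ 1.878, b = sin(fδ)/sin δ ≈ 1.338.
p = a·p₁ + b·p₂ ≈ (-0.864, 0.503, 0.027); φ = arcsin(p_z) ≈ 1.57°, λ = atan2(p_y, p_x) ≈ 149.79°.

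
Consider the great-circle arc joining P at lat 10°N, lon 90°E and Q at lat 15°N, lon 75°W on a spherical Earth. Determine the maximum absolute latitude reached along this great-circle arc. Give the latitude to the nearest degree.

≈ 60°N

The great circle lies in the plane with unit normal n̂ = (p₁ × p₂)/|p₁ × p₂|.
Here n̂_z ≈ -0.506; the vertex latitude is φ_max = arccos|n̂_z| ≈ 59.6°.
Check via Clairaut: cos φ_max = |cos φ₁| · sin C = cos(10.0°)·sin(30.9°) ≈ 0.506, again giving ≈ 59.6°.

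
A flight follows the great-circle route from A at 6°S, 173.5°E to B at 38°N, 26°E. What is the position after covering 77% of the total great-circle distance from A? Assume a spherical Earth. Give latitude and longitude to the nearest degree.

Convert each endpoint to a unit vector on the sphere (x = cos φ cos λ, y = cos φ sin λ, z = sin φ).
The central angle between the endpoints is δ = arccos(p₁·p₂) ≈ 2.382 rad (136.5°).
Interpolate at f = 0.77 with slerp weights a = sin((1−f)δ)/sin δ ≈ 0.757, b = sin(fδ)/sin δ ≈ 1.402.
p = a·p₁ + b·p₂ ≈ (0.246, 0.570, 0.784); φ = arcsin(p_z) ≈ 51.66°, λ = atan2(p_y, p_x) ≈ 66.68°.

≈ 52°N, 67°E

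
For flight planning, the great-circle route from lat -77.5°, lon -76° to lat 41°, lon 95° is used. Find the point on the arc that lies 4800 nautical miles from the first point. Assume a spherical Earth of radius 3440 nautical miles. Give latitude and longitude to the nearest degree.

Convert each endpoint to a unit vector on the sphere (x = cos φ cos λ, y = cos φ sin λ, z = sin φ).
The central angle between the endpoints is δ = arccos(p₁·p₂) ≈ 2.501 rad (143.3°). The total great-circle distance is δ·R ≈ 2.501 × 3440 ≈ 8604 nmi, so the target fraction is f = 4800/8604 ≈ 0.558.
Interpolate at f ≈ 0.558 with slerp weights a = sin((1−f)δ)/sin δ ≈ 1.496, b = sin(fδ)/sin δ ≈ 1.648.
p = a·p₁ + b·p₂ ≈ (-0.030, 0.925, -0.379); φ = arcsin(p_z) ≈ -22.29°, λ = atan2(p_y, p_x) ≈ 91.86°.

≈ lat -22°, lon 92°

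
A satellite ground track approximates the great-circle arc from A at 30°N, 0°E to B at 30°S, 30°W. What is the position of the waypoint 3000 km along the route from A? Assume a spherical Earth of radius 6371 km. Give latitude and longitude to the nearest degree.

Convert each endpoint to a unit vector on the sphere (x = cos φ cos λ, y = cos φ sin λ, z = sin φ).
The central angle between the endpoints is δ = arccos(p₁·p₂) ≈ 1.160 rad (66.5°). The total great-circle distance is δ·R ≈ 1.160 × 6371 ≈ 7389 km, so the target fraction is f = 3000/7389 ≈ 0.406.
Interpolate at f ≈ 0.406 with slerp weights a = sin((1−f)δ)/sin δ ≈ 0.693, b = sin(fδ)/sin δ ≈ 0.495.
p = a·p₁ + b·p₂ ≈ (0.972, -0.214, 0.099); φ = arcsin(p_z) ≈ 5.70°, λ = atan2(p_y, p_x) ≈ -12.44°.

≈ 6°N, 12°W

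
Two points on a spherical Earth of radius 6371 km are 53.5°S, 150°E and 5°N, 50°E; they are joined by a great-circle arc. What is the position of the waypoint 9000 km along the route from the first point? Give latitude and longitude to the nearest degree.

≈ 10°S, 61°E

Write both endpoints as unit vectors p₁, p₂ with components (cos φ cos λ, cos φ sin λ, sin φ).
The central angle between the endpoints is δ = arccos(p₁·p₂) ≈ 1.745 rad (100.0°). The total great-circle distance is δ·R ≈ 1.745 × 6371 ≈ 11115 km, so the target fraction is f = 9000/11115 ≈ 0.810.
Interpolate at f ≈ 0.810 with slerp weights a = sin((1−f)δ)/sin δ ≈ 0.331, b = sin(fδ)/sin δ ≈ 1.003.
p = a·p₁ + b·p₂ ≈ (0.472, 0.864, -0.179); φ = arcsin(p_z) ≈ -10.29°, λ = atan2(p_y, p_x) ≈ 61.36°.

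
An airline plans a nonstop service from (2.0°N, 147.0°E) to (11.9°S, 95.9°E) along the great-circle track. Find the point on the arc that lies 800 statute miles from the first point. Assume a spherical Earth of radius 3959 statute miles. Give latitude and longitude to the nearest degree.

≈ (1°S, 136°E)

Write both endpoints as unit vectors p₁, p₂ with components (cos φ cos λ, cos φ sin λ, sin φ).
The central angle between the endpoints is δ = arccos(p₁·p₂) ≈ 0.919 rad (52.6°). The total great-circle distance is δ·R ≈ 0.919 × 3959 ≈ 3637 mi, so the target fraction is f = 800/3637 ≈ 0.220.
Interpolate at f ≈ 0.220 with slerp weights a = sin((1−f)δ)/sin δ ≈ 0.826, b = sin(fδ)/sin δ ≈ 0.253.
p = a·p₁ + b·p₂ ≈ (-0.718, 0.696, -0.023); φ = arcsin(p_z) ≈ -1.33°, λ = atan2(p_y, p_x) ≈ 135.91°.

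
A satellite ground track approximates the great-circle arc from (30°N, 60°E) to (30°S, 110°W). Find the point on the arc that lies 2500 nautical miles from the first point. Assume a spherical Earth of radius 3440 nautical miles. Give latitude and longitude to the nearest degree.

≈ (20°N, 15°E)

The haversine formula gives a central angle δ ≈ 2.990 rad (171.3°) between the endpoints. The total great-circle distance is δ·R ≈ 2.990 × 3440 ≈ 10287 nmi, so the target fraction is f = 2500/10287 ≈ 0.243.
Interpolate at f ≈ 0.243 with slerp weights a = sin((1−f)δ)/sin δ ≈ 5.111, b = sin(fδ)/sin δ ≈ 4.414.
p = a·p₁ + b·p₂ ≈ (0.906, 0.241, 0.349); φ = arcsin(p_z) ≈ 20.40°, λ = atan2(p_y, p_x) ≈ 14.91°.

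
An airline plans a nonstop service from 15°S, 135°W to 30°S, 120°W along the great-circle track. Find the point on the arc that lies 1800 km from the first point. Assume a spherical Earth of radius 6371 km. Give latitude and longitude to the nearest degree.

≈ 27°S, 123°W

Convert each endpoint to a unit vector on the sphere (x = cos φ cos λ, y = cos φ sin λ, z = sin φ).
The central angle between the endpoints is δ = arccos(p₁·p₂) ≈ 0.356 rad (20.4°). The total great-circle distance is δ·R ≈ 0.356 × 6371 ≈ 2266 km, so the target fraction is f = 1800/2266 ≈ 0.794.
Interpolate at f ≈ 0.794 with slerp weights a = sin((1−f)δ)/sin δ ≈ 0.210, b = sin(fδ)/sin δ ≈ 0.801.
p = a·p₁ + b·p₂ ≈ (-0.490, -0.744, -0.455); φ = arcsin(p_z) ≈ -27.04°, λ = atan2(p_y, p_x) ≈ -123.38°.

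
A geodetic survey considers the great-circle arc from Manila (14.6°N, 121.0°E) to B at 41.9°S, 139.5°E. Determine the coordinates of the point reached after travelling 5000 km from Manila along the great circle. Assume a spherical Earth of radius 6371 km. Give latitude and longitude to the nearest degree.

Write both endpoints as unit vectors p₁, p₂ with components (cos φ cos λ, cos φ sin λ, sin φ).
The central angle between the endpoints is δ = arccos(p₁·p₂) ≈ 1.030 rad (59.0°). The total great-circle distance is δ·R ≈ 1.030 × 6371 ≈ 6563 km, so the target fraction is f = 5000/6563 ≈ 0.762.
Interpolate at f ≈ 0.762 with slerp weights a = sin((1−f)δ)/sin δ ≈ 0.283, b = sin(fδ)/sin δ ≈ 0.824.
p = a·p₁ + b·p₂ ≈ (-0.608, 0.633, -0.479); φ = arcsin(p_z) ≈ -28.62°, λ = atan2(p_y, p_x) ≈ 133.81°.

≈ 29°S, 134°E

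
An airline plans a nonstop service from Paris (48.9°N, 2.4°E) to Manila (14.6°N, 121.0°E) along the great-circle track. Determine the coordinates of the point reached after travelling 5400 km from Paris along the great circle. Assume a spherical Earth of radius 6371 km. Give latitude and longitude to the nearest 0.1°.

≈ 48.9°N, 79.9°E

Convert each endpoint to a unit vector on the sphere (x = cos φ cos λ, y = cos φ sin λ, z = sin φ).
The central angle between the endpoints is δ = arccos(p₁·p₂) ≈ 1.686 rad (96.6°). The total great-circle distance is δ·R ≈ 1.686 × 6371 ≈ 10739 km, so the target fraction is f = 5400/10739 ≈ 0.503.
Interpolate at f ≈ 0.503 with slerp weights a = sin((1−f)δ)/sin δ ≈ 0.748, b = sin(fδ)/sin δ ≈ 0.755.
p = a·p₁ + b·p₂ ≈ (0.115, 0.647, 0.754); φ = arcsin(p_z) ≈ 48.95°, λ = atan2(p_y, p_x) ≈ 79.89°.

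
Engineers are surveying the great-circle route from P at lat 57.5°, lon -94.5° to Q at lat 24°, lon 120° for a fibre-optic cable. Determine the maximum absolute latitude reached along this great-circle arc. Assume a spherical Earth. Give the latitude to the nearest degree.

The great circle lies in the plane with unit normal n̂ = (p₁ × p₂)/|p₁ × p₂|.
Here n̂_z ≈ -0.279; the vertex latitude is φ_max = arccos|n̂_z| ≈ 73.8°.
Check via Clairaut: cos φ_max = |cos φ₁| · sin C = cos(57.5°)·sin(31.2°) ≈ 0.279, again giving ≈ 73.8°.

≈ 74°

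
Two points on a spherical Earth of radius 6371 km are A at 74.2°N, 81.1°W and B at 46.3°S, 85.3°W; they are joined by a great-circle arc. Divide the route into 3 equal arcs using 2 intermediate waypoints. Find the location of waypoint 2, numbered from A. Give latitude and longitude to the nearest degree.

≈ 6°S, 84°W

Convert each endpoint to a unit vector on the sphere (x = cos φ cos λ, y = cos φ sin λ, z = sin φ).
The central angle between the endpoints is δ = arccos(p₁·p₂) ≈ 2.104 rad (120.5°).
Interpolate at f = 2/3 with slerp weights a = sin((1−f)δ)/sin δ ≈ 0.749, b = sin(fδ)/sin δ ≈ 1.145.
p = a·p₁ + b·p₂ ≈ (0.096, -0.990, -0.107); φ = arcsin(p_z) ≈ -6.13°, λ = atan2(p_y, p_x) ≈ -84.44°.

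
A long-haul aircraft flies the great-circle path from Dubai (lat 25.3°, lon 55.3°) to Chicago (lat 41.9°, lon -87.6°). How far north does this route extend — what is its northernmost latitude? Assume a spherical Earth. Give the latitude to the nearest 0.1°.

The great circle lies in the plane with unit normal n̂ = (p₁ × p₂)/|p₁ × p₂|.
Here n̂_z ≈ -0.419; the vertex latitude is φ_max = arccos|n̂_z| ≈ 65.2°.
Check via Clairaut: cos φ_max = |cos φ₁| · sin C = cos(25.3°)·sin(27.6°) ≈ 0.419, again giving ≈ 65.2°.

≈ 65.2°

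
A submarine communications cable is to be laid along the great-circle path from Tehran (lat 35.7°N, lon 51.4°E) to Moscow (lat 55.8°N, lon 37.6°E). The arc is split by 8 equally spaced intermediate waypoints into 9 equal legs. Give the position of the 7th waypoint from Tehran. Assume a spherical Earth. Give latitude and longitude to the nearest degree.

≈ lat 51°N, lon 42°E

Write both endpoints as unit vectors p₁, p₂ with components (cos φ cos λ, cos φ sin λ, sin φ).
The central angle between the endpoints is δ = arccos(p₁·p₂) ≈ 0.387 rad (22.2°).
Interpolate at f = 7/9 with slerp weights a = sin((1−f)δ)/sin δ ≈ 0.228, b = sin(fδ)/sin δ ≈ 0.786.
p = a·p₁ + b·p₂ ≈ (0.465, 0.414, 0.783); φ = arcsin(p_z) ≈ 51.49°, λ = atan2(p_y, p_x) ≈ 41.66°.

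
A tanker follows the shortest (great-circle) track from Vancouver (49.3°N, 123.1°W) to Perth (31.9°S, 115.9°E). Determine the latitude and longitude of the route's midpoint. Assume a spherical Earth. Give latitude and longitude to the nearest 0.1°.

From cos δ = sin φ₁ sin φ₂ + cos φ₁ cos φ₂ cos Δλ, the central angle is δ ≈ 2.326 rad (133.3°).
Interpolate at f = 1/2 with slerp weights a = sin((1−f)δ)/sin δ ≈ 1.261, b = sin(fδ)/sin δ ≈ 1.261.
p = a·p₁ + b·p₂ ≈ (-0.917, 0.274, 0.290); φ = arcsin(p_z) ≈ 16.84°, λ = atan2(p_y, p_x) ≈ 163.35°.

≈ 16.8°N, 163.3°E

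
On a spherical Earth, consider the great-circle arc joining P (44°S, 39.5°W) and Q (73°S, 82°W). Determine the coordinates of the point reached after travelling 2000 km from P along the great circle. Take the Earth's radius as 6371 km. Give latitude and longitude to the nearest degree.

≈ (60°S, 52°W)

Convert each endpoint to a unit vector on the sphere (x = cos φ cos λ, y = cos φ sin λ, z = sin φ).
The central angle between the endpoints is δ = arccos(p₁·p₂) ≈ 0.610 rad (35.0°). The total great-circle distance is δ·R ≈ 0.610 × 6371 ≈ 3889 km, so the target fraction is f = 2000/3889 ≈ 0.514.
Interpolate at f ≈ 0.514 with slerp weights a = sin((1−f)δ)/sin δ ≈ 0.510, b = sin(fδ)/sin δ ≈ 0.539.
p = a·p₁ + b·p₂ ≈ (0.305, -0.389, -0.869); φ = arcsin(p_z) ≈ -60.37°, λ = atan2(p_y, p_x) ≈ -51.93°.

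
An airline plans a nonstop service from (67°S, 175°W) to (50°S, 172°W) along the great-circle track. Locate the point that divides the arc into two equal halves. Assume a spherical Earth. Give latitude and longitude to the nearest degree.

≈ (59°S, 173°W)

The haversine formula gives a central angle δ ≈ 0.298 rad (17.1°) between the endpoints.
Interpolate at f = 1/2 with slerp weights a = sin((1−f)δ)/sin δ ≈ 0.506, b = sin(fδ)/sin δ ≈ 0.506.
p = a·p₁ + b·p₂ ≈ (-0.519, -0.062, -0.853); φ = arcsin(p_z) ≈ -58.51°, λ = atan2(p_y, p_x) ≈ -173.13°.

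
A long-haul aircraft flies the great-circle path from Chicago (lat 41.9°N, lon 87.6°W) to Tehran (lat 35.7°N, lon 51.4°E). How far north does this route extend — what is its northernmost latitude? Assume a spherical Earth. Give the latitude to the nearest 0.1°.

≈ 66.6°N

The great circle lies in the plane with unit normal n̂ = (p₁ × p₂)/|p₁ × p₂|.
Here n̂_z ≈ +0.397; the vertex latitude is φ_max = arccos|n̂_z| ≈ 66.6°.
Check via Clairaut: cos φ_max = |cos φ₁| · sin C = cos(41.9°)·sin(32.3°) ≈ 0.397, again giving ≈ 66.6°.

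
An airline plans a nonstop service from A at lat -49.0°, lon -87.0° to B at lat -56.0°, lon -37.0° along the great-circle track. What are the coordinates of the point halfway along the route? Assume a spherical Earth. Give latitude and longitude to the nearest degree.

The haversine formula gives a central angle δ ≈ 0.533 rad (30.5°) between the endpoints.
Interpolate at f = 1/2 with slerp weights a = sin((1−f)δ)/sin δ ≈ 0.518, b = sin(fδ)/sin δ ≈ 0.518.
p = a·p₁ + b·p₂ ≈ (0.249, -0.514, -0.821); φ = arcsin(p_z) ≈ -55.17°, λ = atan2(p_y, p_x) ≈ -64.13°.

≈ lat -55°, lon -64°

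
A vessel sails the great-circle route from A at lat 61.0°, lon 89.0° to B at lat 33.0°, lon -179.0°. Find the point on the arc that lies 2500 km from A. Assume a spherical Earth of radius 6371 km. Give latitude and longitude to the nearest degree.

From cos δ = sin φ₁ sin φ₂ + cos φ₁ cos φ₂ cos Δλ, the central angle is δ ≈ 1.090 rad (62.5°). The total great-circle distance is δ·R ≈ 1.090 × 6371 ≈ 6947 km, so the target fraction is f = 2500/6947 ≈ 0.360.
Interpolate at f ≈ 0.360 with slerp weights a = sin((1−f)δ)/sin δ ≈ 0.725, b = sin(fδ)/sin δ ≈ 0.431.
p = a·p₁ + b·p₂ ≈ (-0.355, 0.345, 0.869); φ = arcsin(p_z) ≈ 60.31°, λ = atan2(p_y, p_x) ≈ 135.86°.

≈ lat 60°, lon 136°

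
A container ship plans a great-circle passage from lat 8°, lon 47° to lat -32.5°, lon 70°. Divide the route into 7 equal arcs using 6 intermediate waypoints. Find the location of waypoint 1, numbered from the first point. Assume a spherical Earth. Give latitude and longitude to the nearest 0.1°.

≈ lat 2.1°, lon 50.0°

Write both endpoints as unit vectors p₁, p₂ with components (cos φ cos λ, cos φ sin λ, sin φ).
The central angle between the endpoints is δ = arccos(p₁·p₂) ≈ 0.804 rad (46.1°).
Interpolate at f = 1/7 with slerp weights a = sin((1−f)δ)/sin δ ≈ 0.883, b = sin(fδ)/sin δ ≈ 0.159.
p = a·p₁ + b·p₂ ≈ (0.642, 0.766, 0.037); φ = arcsin(p_z) ≈ 2.14°, λ = atan2(p_y, p_x) ≈ 50.01°.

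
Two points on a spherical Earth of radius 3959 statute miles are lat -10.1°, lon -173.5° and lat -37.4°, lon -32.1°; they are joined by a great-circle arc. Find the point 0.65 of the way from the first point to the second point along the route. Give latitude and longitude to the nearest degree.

Write both endpoints as unit vectors p₁, p₂ with components (cos φ cos λ, cos φ sin λ, sin φ).
The central angle between the endpoints is δ = arccos(p₁·p₂) ≈ 2.100 rad (120.3°).
Interpolate at f = 0.65 with slerp weights a = sin((1−f)δ)/sin δ ≈ 0.777, b = sin(fδ)/sin δ ≈ 1.134.
p = a·p₁ + b·p₂ ≈ (0.003, -0.565, -0.825); φ = arcsin(p_z) ≈ -55.58°, λ = atan2(p_y, p_x) ≈ -89.67°.

≈ lat -56°, lon -90°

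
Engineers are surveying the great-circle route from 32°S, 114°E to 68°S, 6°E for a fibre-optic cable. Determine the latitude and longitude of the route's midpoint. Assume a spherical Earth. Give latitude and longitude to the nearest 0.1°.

≈ 60.8°S, 88.1°E

Convert each endpoint to a unit vector on the sphere (x = cos φ cos λ, y = cos φ sin λ, z = sin φ).
The central angle between the endpoints is δ = arccos(p₁·p₂) ≈ 1.167 rad (66.8°).
Interpolate at f = 1/2 with slerp weights a = sin((1−f)δ)/sin δ ≈ 0.599, b = sin(fδ)/sin δ ≈ 0.599.
p = a·p₁ + b·p₂ ≈ (0.017, 0.488, -0.873); φ = arcsin(p_z) ≈ -60.80°, λ = atan2(p_y, p_x) ≈ 88.06°.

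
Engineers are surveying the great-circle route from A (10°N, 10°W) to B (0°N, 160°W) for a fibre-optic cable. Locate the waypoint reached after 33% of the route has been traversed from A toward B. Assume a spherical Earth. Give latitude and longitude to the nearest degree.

≈ (19°N, 60°W)

Convert each endpoint to a unit vector on the sphere (x = cos φ cos λ, y = cos φ sin λ, z = sin φ).
The central angle between the endpoints is δ = arccos(p₁·p₂) ≈ 2.592 rad (148.5°).
Interpolate at f = 0.33 with slerp weights a = sin((1−f)δ)/sin δ ≈ 1.889, b = sin(fδ)/sin δ ≈ 1.446.
p = a·p₁ + b·p₂ ≈ (0.473, -0.817, 0.328); φ = arcsin(p_z) ≈ 19.15°, λ = atan2(p_y, p_x) ≈ -59.93°.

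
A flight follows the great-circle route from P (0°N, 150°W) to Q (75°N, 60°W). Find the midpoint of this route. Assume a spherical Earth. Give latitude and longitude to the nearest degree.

≈ (43°N, 135°W)

Write both endpoints as unit vectors p₁, p₂ with components (cos φ cos λ, cos φ sin λ, sin φ).
The central angle between the endpoints is δ = arccos(p₁·p₂) ≈ 1.571 rad (90.0°).
Interpolate at f = 1/2 with slerp weights a = sin((1−f)δ)/sin δ ≈ 0.707, b = sin(fδ)/sin δ ≈ 0.707.
p = a·p₁ + b·p₂ ≈ (-0.521, -0.512, 0.683); φ = arcsin(p_z) ≈ 43.08°, λ = atan2(p_y, p_x) ≈ -135.49°.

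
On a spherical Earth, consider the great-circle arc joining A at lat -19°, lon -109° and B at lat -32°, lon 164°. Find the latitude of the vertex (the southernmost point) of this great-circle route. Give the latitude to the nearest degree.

≈ -35°

The great circle lies in the plane with unit normal n̂ = (p₁ × p₂)/|p₁ × p₂|.
Here n̂_z ≈ -0.820; the vertex latitude is φ_max = arccos|n̂_z| ≈ 34.9°.
Check via Clairaut: cos φ_max = |cos φ₁| · sin C = cos(19.0°)·sin(119.9°) ≈ 0.820, again giving ≈ 34.9°.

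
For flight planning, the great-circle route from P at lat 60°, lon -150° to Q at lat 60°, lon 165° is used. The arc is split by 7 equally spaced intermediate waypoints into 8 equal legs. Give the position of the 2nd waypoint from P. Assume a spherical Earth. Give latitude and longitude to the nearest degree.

≈ lat 61°, lon -161°

Convert each endpoint to a unit vector on the sphere (x = cos φ cos λ, y = cos φ sin λ, z = sin φ).
The central angle between the endpoints is δ = arccos(p₁·p₂) ≈ 0.385 rad (22.1°).
Interpolate at f = 2/8 with slerp weights a = sin((1−f)δ)/sin δ ≈ 0.758, b = sin(fδ)/sin δ ≈ 0.256.
p = a·p₁ + b·p₂ ≈ (-0.452, -0.156, 0.878); φ = arcsin(p_z) ≈ 61.43°, λ = atan2(p_y, p_x) ≈ -160.91°.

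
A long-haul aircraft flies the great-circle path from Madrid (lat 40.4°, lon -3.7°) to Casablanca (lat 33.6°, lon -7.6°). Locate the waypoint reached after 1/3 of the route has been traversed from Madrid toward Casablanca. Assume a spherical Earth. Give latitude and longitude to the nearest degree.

≈ lat 38°, lon -5°

Write both endpoints as unit vectors p₁, p₂ with components (cos φ cos λ, cos φ sin λ, sin φ).
The central angle between the endpoints is δ = arccos(p₁·p₂) ≈ 0.131 rad (7.5°).
Interpolate at f = 1/3 with slerp weights a = sin((1−f)δ)/sin δ ≈ 0.668, b = sin(fδ)/sin δ ≈ 0.334.
p = a·p₁ + b·p₂ ≈ (0.783, -0.070, 0.618); φ = arcsin(p_z) ≈ 38.15°, λ = atan2(p_y, p_x) ≈ -5.08°.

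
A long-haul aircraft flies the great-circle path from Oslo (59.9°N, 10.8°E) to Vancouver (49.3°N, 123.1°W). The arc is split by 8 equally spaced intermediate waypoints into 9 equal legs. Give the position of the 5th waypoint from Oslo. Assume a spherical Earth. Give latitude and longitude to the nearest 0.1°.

Convert each endpoint to a unit vector on the sphere (x = cos φ cos λ, y = cos φ sin λ, z = sin φ).
The central angle between the endpoints is δ = arccos(p₁·p₂) ≈ 1.127 rad (64.6°).
Interpolate at f = 5/9 with slerp weights a = sin((1−f)δ)/sin δ ≈ 0.532, b = sin(fδ)/sin δ ≈ 0.649.
p = a·p₁ + b·p₂ ≈ (0.031, -0.305, 0.952); φ = arcsin(p_z) ≈ 72.18°, λ = atan2(p_y, p_x) ≈ -84.21°.

≈ (72.2°N, 84.2°W)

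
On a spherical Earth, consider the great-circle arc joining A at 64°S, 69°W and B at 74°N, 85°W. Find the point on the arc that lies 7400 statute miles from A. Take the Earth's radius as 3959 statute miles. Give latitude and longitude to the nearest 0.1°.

≈ 42.9°N, 77.6°W

The haversine formula gives a central angle δ ≈ 2.416 rad (138.4°) between the endpoints. The total great-circle distance is δ·R ≈ 2.416 × 3959 ≈ 9563 mi, so the target fraction is f = 7400/9563 ≈ 0.774.
Interpolate at f ≈ 0.774 with slerp weights a = sin((1−f)δ)/sin δ ≈ 0.783, b = sin(fδ)/sin δ ≈ 1.440.
p = a·p₁ + b·p₂ ≈ (0.158, -0.716, 0.680); φ = arcsin(p_z) ≈ 42.88°, λ = atan2(p_y, p_x) ≈ -77.58°.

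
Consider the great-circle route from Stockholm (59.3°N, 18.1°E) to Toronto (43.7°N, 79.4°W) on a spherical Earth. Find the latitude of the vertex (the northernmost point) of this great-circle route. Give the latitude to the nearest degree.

≈ 64°N

The great circle lies in the plane with unit normal n̂ = (p₁ × p₂)/|p₁ × p₂|.
Here n̂_z ≈ -0.437; the vertex latitude is φ_max = arccos|n̂_z| ≈ 64.1°.
Check via Clairaut: cos φ_max = |cos φ₁| · sin C = cos(59.3°)·sin(58.8°) ≈ 0.437, again giving ≈ 64.1°.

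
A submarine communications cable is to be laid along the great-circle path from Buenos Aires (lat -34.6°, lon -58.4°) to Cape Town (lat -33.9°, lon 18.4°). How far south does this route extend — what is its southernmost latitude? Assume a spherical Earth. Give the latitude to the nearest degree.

≈ -41°

The great circle lies in the plane with unit normal n̂ = (p₁ × p₂)/|p₁ × p₂|.
Here n̂_z ≈ +0.755; the vertex latitude is φ_max = arccos|n̂_z| ≈ 41.0°.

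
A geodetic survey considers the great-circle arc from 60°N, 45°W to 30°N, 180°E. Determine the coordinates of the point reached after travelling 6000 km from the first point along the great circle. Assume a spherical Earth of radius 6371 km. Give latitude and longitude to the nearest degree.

From cos δ = sin φ₁ sin φ₂ + cos φ₁ cos φ₂ cos Δλ, the central angle is δ ≈ 1.444 rad (82.7°). The total great-circle distance is δ·R ≈ 1.444 × 6371 ≈ 9197 km, so the target fraction is f = 6000/9197 ≈ 0.652.
Interpolate at f ≈ 0.652 with slerp weights a = sin((1−f)δ)/sin δ ≈ 0.485, b = sin(fδ)/sin δ ≈ 0.815.
p = a·p₁ + b·p₂ ≈ (-0.535, -0.171, 0.828); φ = arcsin(p_z) ≈ 55.85°, λ = atan2(p_y, p_x) ≈ -162.21°.

≈ 56°N, 162°W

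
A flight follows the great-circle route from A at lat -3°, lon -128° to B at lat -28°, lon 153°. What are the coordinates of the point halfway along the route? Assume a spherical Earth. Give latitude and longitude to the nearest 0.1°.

Convert each endpoint to a unit vector on the sphere (x = cos φ cos λ, y = cos φ sin λ, z = sin φ).
The central angle between the endpoints is δ = arccos(p₁·p₂) ≈ 1.377 rad (78.9°).
Interpolate at f = 1/2 with slerp weights a = sin((1−f)δ)/sin δ ≈ 0.647, b = sin(fδ)/sin δ ≈ 0.647.
p = a·p₁ + b·p₂ ≈ (-0.907, -0.250, -0.338); φ = arcsin(p_z) ≈ -19.75°, λ = atan2(p_y, p_x) ≈ -164.60°.

≈ lat -19.7°, lon -164.6°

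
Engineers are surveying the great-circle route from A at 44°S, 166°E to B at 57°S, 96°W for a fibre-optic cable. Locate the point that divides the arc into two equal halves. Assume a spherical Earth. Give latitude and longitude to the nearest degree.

From cos δ = sin φ₁ sin φ₂ + cos φ₁ cos φ₂ cos Δλ, the central angle is δ ≈ 1.014 rad (58.1°).
Interpolate at f = 1/2 with slerp weights a = sin((1−f)δ)/sin δ ≈ 0.572, b = sin(fδ)/sin δ ≈ 0.572.
p = a·p₁ + b·p₂ ≈ (-0.432, -0.210, -0.877); φ = arcsin(p_z) ≈ -61.29°, λ = atan2(p_y, p_x) ≈ -154.03°.

≈ 61°S, 154°W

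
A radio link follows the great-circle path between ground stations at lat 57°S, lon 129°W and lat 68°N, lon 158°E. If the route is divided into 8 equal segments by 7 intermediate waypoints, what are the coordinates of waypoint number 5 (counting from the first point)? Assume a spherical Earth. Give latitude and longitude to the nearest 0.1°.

From cos δ = sin φ₁ sin φ₂ + cos φ₁ cos φ₂ cos Δλ, the central angle is δ ≈ 2.372 rad (135.9°).
Interpolate at f = 5/8 with slerp weights a = sin((1−f)δ)/sin δ ≈ 1.116, b = sin(fδ)/sin δ ≈ 1.431.
p = a·p₁ + b·p₂ ≈ (-0.879, -0.271, 0.391); φ = arcsin(p_z) ≈ 23.02°, λ = atan2(p_y, p_x) ≈ -162.85°.

≈ lat 23.0°N, lon 162.8°W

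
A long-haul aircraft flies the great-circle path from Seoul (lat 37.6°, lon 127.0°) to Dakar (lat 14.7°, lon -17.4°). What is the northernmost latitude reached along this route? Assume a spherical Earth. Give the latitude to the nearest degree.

≈ 60°

The great circle lies in the plane with unit normal n̂ = (p₁ × p₂)/|p₁ × p₂|.
Here n̂_z ≈ -0.505; the vertex latitude is φ_max = arccos|n̂_z| ≈ 59.7°.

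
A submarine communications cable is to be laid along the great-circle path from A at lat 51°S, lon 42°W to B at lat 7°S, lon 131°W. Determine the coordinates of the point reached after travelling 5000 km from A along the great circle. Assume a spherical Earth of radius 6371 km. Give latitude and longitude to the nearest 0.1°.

≈ lat 35.3°S, lon 101.8°W

Convert each endpoint to a unit vector on the sphere (x = cos φ cos λ, y = cos φ sin λ, z = sin φ).
The central angle between the endpoints is δ = arccos(p₁·p₂) ≈ 1.465 rad (83.9°). The total great-circle distance is δ·R ≈ 1.465 × 6371 ≈ 9333 km, so the target fraction is f = 5000/9333 ≈ 0.536.
Interpolate at f ≈ 0.536 with slerp weights a = sin((1−f)δ)/sin δ ≈ 0.632, b = sin(fδ)/sin δ ≈ 0.711.
p = a·p₁ + b·p₂ ≈ (-0.167, -0.799, -0.578); φ = arcsin(p_z) ≈ -35.32°, λ = atan2(p_y, p_x) ≈ -101.81°.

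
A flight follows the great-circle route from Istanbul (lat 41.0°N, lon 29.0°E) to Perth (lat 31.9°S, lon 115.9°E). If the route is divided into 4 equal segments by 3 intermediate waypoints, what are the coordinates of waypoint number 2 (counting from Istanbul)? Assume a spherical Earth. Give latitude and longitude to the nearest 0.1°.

The haversine formula gives a central angle δ ≈ 1.888 rad (108.2°) between the endpoints.
Interpolate at f = 2/4 with slerp weights a = sin((1−f)δ)/sin δ ≈ 0.853, b = sin(fδ)/sin δ ≈ 0.853.
p = a·p₁ + b·p₂ ≈ (0.247, 0.963, 0.109); φ = arcsin(p_z) ≈ 6.25°, λ = atan2(p_y, p_x) ≈ 75.64°.

≈ lat 6.2°N, lon 75.6°E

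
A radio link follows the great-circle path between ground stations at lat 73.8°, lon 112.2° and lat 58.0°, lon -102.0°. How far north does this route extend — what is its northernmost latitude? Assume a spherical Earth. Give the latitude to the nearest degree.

The great circle lies in the plane with unit normal n̂ = (p₁ × p₂)/|p₁ × p₂|.
Here n̂_z ≈ +0.115; the vertex latitude is φ_max = arccos|n̂_z| ≈ 83.4°.
Check via Clairaut: cos φ_max = |cos φ₁| · sin C = cos(73.8°)·sin(24.4°) ≈ 0.115, again giving ≈ 83.4°.

≈ 83°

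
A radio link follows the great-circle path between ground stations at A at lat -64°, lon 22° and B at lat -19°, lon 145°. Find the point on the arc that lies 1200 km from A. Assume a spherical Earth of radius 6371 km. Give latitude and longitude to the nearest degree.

≈ lat -69°, lon 46°

The haversine formula gives a central angle δ ≈ 1.504 rad (86.2°) between the endpoints. The total great-circle distance is δ·R ≈ 1.504 × 6371 ≈ 9581 km, so the target fraction is f = 1200/9581 ≈ 0.125.
Interpolate at f ≈ 0.125 with slerp weights a = sin((1−f)δ)/sin δ ≈ 0.970, b = sin(fδ)/sin δ ≈ 0.188.
p = a·p₁ + b·p₂ ≈ (0.249, 0.261, -0.933); φ = arcsin(p_z) ≈ -68.86°, λ = atan2(p_y, p_x) ≈ 46.37°.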